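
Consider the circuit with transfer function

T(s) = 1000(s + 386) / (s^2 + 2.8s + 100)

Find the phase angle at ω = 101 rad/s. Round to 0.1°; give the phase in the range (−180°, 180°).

At s = jω = j101:
zero (s+386): 386 + j101 → |·| = √(386²+101²) = √159197 ≈ 398.99, ∠ = arctan(101/386) ≈ 14.66°
quadratic: (j101)² + 2.8·j101 + 100 = -10101 + j282.8 → |·| ≈ 10105, ∠ ≈ 178.40°
∠T = 14.66° − 178.40° = -163.74°

-163.7°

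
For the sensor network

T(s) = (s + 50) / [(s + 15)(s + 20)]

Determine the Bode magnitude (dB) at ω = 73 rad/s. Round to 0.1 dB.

At s = jω = j73:
zero (s+50): 50 + j73 → |·| = √(50²+73²) = √7829 ≈ 88.482, ∠ = arctan(73/50) ≈ 55.59°
pole (s+15): 15 + j73 → |·| = √(15²+73²) = √5554 ≈ 74.525, ∠ = arctan(73/15) ≈ 78.39°
pole (s+20): 20 + j73 → |·| = √(20²+73²) = √5729 ≈ 75.69, ∠ = arctan(73/20) ≈ 74.68°
|T| = 1 · 88.482 / 5640.8 ≈ 0.015686
Gain = 20 log₁₀(0.015686) ≈ -36.09 dB

-36.1 dB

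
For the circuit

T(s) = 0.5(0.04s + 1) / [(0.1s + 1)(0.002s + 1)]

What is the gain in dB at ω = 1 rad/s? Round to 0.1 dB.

-6.1 dB

At ω = 1 rad/s:
zero (1 + j1·0.04) = 1 + j0.04 → |·| ≈ 1.0008, ∠ ≈ 2.29°
pole (1 + j1·0.1) = 1 + j0.1 → |·| ≈ 1.005, ∠ ≈ 5.71°
pole (1 + j1·0.002) = 1 + j0.002 → |·| ≈ 1, ∠ ≈ 0.11°
|T| = 0.5 · 1.0008 / (1.005 · 1) ≈ 0.49791
Gain = 20 log₁₀(0.49791) ≈ -6.06 dB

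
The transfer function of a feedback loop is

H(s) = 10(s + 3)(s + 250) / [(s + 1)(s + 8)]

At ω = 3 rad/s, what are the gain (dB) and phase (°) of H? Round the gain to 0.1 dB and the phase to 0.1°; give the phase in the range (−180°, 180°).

At s = jω = j3:
zero (s+3): 3 + j3 → |·| = √(3²+3²) = √18 ≈ 4.2426, ∠ = arctan(3/3) ≈ 45.00°
zero (s+250): 250 + j3 → |·| = √(250²+3²) = √62509 ≈ 250.02, ∠ = arctan(3/250) ≈ 0.69°
pole (s+1): 1 + j3 → |·| = √(1²+3²) = √10 ≈ 3.1623, ∠ = arctan(3/1) ≈ 71.57°
pole (s+8): 8 + j3 → |·| = √(8²+3²) = √73 ≈ 8.544, ∠ = arctan(3/8) ≈ 20.56°
|H| = 10 · 1060.7 / 27.019 ≈ 392.58
Gain = 20 log₁₀(392.58) ≈ 51.88 dB
∠H = 45.69° − 92.13° = -46.44°

51.9 dB, -46.4°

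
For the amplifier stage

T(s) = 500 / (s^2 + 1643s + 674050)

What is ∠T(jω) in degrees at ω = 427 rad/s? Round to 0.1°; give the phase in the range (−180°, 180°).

-55.0°

Substitute s = j427:
Numerator: 500 = 500 + j0
Denominator: (j427)^2 + 1643(j427) + 674050 = 491721 + j701561
|N| = √(500² + 0²) ≈ 500, ∠N ≈ 0.00°
|D| = √(491721² + 701561²) ≈ 8.5672e+05, ∠D ≈ 54.97°
∠T = 0.00° − 54.97° = -54.97°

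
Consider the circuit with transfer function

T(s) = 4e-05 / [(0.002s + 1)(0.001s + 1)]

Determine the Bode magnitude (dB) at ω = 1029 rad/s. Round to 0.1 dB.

At ω = 1029 rad/s:
pole (1 + j1029·0.002) = 1 + j2.058 → |·| ≈ 2.2881, ∠ ≈ 64.08°
pole (1 + j1029·0.001) = 1 + j1.029 → |·| ≈ 1.4349, ∠ ≈ 45.82°
|T| = 4e-05 · 1 / (2.2881 · 1.4349) ≈ 1.2183e-05
Gain = 20 log₁₀(1.2183e-05) ≈ -98.28 dB

-98.3 dB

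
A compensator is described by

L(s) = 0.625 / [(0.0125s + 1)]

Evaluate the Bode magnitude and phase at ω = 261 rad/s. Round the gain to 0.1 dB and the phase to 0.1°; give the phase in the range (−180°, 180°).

-14.7 dB, -73.0°

At ω = 261 rad/s:
pole (1 + j261·0.0125) = 1 + j3.2625 → |·| ≈ 3.4123, ∠ ≈ 72.96°
|L| = 0.625 · 1 / (3.4123) ≈ 0.18316
Gain = 20 log₁₀(0.18316) ≈ -14.74 dB
∠L = (0°) − (72.96°) = -72.96°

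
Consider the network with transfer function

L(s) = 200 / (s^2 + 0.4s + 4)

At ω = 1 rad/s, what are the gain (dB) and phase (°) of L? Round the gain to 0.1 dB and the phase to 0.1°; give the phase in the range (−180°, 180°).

36.4 dB, -7.6°

At s = jω = j1:
quadratic: (j1)² + 0.4·j1 + 4 = 3 + j0.4 → |·| ≈ 3.0265, ∠ ≈ 7.59°
|L| = 200 / 3.0265 ≈ 66.083
Gain = 20 log₁₀(66.083) ≈ 36.40 dB
∠L = 0.00° − 7.59° = -7.59°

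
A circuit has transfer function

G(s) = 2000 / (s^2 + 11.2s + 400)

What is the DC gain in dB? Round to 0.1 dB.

14.0 dB

G(0) = 2000 / 400 = 5
20 log₁₀(5) ≈ 13.98 dB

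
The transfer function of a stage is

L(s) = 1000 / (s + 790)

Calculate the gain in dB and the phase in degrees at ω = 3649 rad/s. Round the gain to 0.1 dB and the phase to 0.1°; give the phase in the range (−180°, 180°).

At s = jω = j3649:
pole (s+790): 790 + j3649 → |·| = √(790²+3649²) = √13939301 ≈ 3733.5, ∠ = arctan(3649/790) ≈ 77.78°
|L| = 1000 / 3733.5 ≈ 0.26785
Gain = 20 log₁₀(0.26785) ≈ -11.44 dB
∠L = 0.00° − 77.78° = -77.78°

-11.4 dB, -77.8°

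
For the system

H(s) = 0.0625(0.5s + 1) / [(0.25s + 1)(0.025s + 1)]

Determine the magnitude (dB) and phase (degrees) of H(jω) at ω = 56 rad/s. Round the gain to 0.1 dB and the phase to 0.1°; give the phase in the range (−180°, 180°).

At ω = 56 rad/s:
zero (1 + j56·0.5) = 1 + j28 → |·| ≈ 28.018, ∠ ≈ 87.95°
pole (1 + j56·0.25) = 1 + j14 → |·| ≈ 14.036, ∠ ≈ 85.91°
pole (1 + j56·0.025) = 1 + j1.4 → |·| ≈ 1.7205, ∠ ≈ 54.46°
|H| = 0.0625 · 28.018 / (14.036 · 1.7205) ≈ 0.072514
Gain = 20 log₁₀(0.072514) ≈ -22.79 dB
∠H = (87.95°) − (85.91° + 54.46°) = -52.42°

-22.8 dB, -52.4°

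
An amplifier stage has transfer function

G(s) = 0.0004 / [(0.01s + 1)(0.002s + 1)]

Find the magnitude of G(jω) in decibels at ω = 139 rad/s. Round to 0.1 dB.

At ω = 139 rad/s:
pole (1 + j139·0.01) = 1 + j1.39 → |·| ≈ 1.7123, ∠ ≈ 54.27°
pole (1 + j139·0.002) = 1 + j0.278 → |·| ≈ 1.0379, ∠ ≈ 15.54°
|G| = 0.0004 · 1 / (1.7123 · 1.0379) ≈ 0.00022507
Gain = 20 log₁₀(0.00022507) ≈ -72.95 dB

-73.0 dB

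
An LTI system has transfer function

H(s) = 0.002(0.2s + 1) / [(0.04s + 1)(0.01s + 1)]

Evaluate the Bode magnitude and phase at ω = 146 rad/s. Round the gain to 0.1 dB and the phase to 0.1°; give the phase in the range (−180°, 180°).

At ω = 146 rad/s:
zero (1 + j146·0.2) = 1 + j29.2 → |·| ≈ 29.217, ∠ ≈ 88.04°
pole (1 + j146·0.04) = 1 + j5.84 → |·| ≈ 5.925, ∠ ≈ 80.28°
pole (1 + j146·0.01) = 1 + j1.46 → |·| ≈ 1.7696, ∠ ≈ 55.59°
|H| = 0.002 · 29.217 / (5.925 · 1.7696) ≈ 0.0055732
Gain = 20 log₁₀(0.0055732) ≈ -45.08 dB
∠H = (88.04°) − (80.28° + 55.59°) = -47.83°

-45.1 dB, -47.8°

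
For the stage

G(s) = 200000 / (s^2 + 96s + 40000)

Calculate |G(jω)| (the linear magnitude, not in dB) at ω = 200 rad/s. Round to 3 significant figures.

At s = jω = j200:
quadratic: (j200)² + 96·j200 + 40000 = 0 + j19200 → |·| ≈ 19200, ∠ ≈ 90.00°
|G| = 200000 / 19200 ≈ 10.417

10.4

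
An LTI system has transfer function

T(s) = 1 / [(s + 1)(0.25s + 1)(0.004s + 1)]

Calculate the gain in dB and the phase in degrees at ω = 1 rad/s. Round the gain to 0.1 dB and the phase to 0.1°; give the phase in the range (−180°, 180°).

At ω = 1 rad/s:
pole (1 + j1·1) = 1 + j1 → |·| ≈ 1.4142, ∠ ≈ 45.00°
pole (1 + j1·0.25) = 1 + j0.25 → |·| ≈ 1.0308, ∠ ≈ 14.04°
pole (1 + j1·0.004) = 1 + j0.004 → |·| ≈ 1, ∠ ≈ 0.23°
|T| = 1 · 1 / (1.4142 · 1.0308 · 1) ≈ 0.68599
Gain = 20 log₁₀(0.68599) ≈ -3.27 dB
∠T = (0°) − (45.00° + 14.04° + 0.23°) = -59.27°

-3.3 dB, -59.3°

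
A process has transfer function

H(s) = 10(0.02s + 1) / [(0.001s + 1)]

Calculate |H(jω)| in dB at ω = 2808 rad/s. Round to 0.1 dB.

45.5 dB

At ω = 2808 rad/s:
zero (1 + j2808·0.02) = 1 + j56.16 → |·| ≈ 56.169, ∠ ≈ 88.98°
pole (1 + j2808·0.001) = 1 + j2.808 → |·| ≈ 2.9807, ∠ ≈ 70.40°
|H| = 10 · 56.169 / (2.9807) ≈ 188.44
Gain = 20 log₁₀(188.44) ≈ 45.50 dB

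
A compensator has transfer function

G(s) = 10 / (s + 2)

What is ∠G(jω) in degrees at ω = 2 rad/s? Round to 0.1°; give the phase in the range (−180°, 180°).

Substitute s = j2:
Numerator: 10 = 10 + j0
Denominator: (j2) + 2 = 2 + j2
|N| = √(10² + 0²) ≈ 10, ∠N ≈ 0.00°
|D| = √(2² + 2²) ≈ 2.8284, ∠D ≈ 45.00°
∠G = 0.00° − 45.00° = -45.00°

-45.0°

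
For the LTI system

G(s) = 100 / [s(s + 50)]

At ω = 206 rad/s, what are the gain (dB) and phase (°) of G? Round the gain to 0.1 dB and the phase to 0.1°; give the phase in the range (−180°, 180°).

At s = jω = j206:
pole (s+50): 50 + j206 → |·| = √(50²+206²) = √44936 ≈ 211.98, ∠ = arctan(206/50) ≈ 76.36°
pole at origin: |s| = 206, ∠ = 90.00° (in denominator)
|G| = 100 / 43668 ≈ 0.00229
Gain = 20 log₁₀(0.00229) ≈ -52.80 dB
∠G = 0.00° − 166.36° = -166.36°

-52.8 dB, -166.4°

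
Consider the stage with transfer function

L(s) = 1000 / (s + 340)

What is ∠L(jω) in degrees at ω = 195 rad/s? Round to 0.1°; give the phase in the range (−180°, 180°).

-29.8°

At s = jω = j195:
pole (s+340): 340 + j195 → |·| = √(340²+195²) = √153625 ≈ 391.95, ∠ = arctan(195/340) ≈ 29.84°
∠L = 0.00° − 29.84° = -29.84°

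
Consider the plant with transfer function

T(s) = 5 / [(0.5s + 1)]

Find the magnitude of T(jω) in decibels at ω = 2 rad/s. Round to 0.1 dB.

11.0 dB

At ω = 2 rad/s:
pole (1 + j2·0.5) = 1 + j1 → |·| ≈ 1.4142, ∠ ≈ 45.00°
|T| = 5 · 1 / (1.4142) ≈ 3.5356
Gain = 20 log₁₀(3.5356) ≈ 10.97 dB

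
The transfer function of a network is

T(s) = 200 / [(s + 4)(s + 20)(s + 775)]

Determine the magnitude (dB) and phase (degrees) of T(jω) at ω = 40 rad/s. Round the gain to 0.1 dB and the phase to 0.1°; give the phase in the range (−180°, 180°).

-76.9 dB, -150.7°

At s = jω = j40:
pole (s+4): 4 + j40 → |·| = √(4²+40²) = √1616 ≈ 40.2, ∠ = arctan(40/4) ≈ 84.29°
pole (s+20): 20 + j40 → |·| = √(20²+40²) = √2000 ≈ 44.721, ∠ = arctan(40/20) ≈ 63.43°
pole (s+775): 775 + j40 → |·| = √(775²+40²) = √602225 ≈ 776.03, ∠ = arctan(40/775) ≈ 2.95°
|T| = 200 / 1.3951e+06 ≈ 0.00014336
Gain = 20 log₁₀(0.00014336) ≈ -76.87 dB
∠T = 0.00° − 150.67° = -150.67°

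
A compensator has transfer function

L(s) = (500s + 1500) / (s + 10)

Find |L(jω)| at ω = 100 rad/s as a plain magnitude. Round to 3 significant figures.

Substitute s = j100:
Numerator: 500(j100) + 1500 = 1500 + j50000
Denominator: (j100) + 10 = 10 + j100
|N| = √(1500² + 50000²) ≈ 50022, ∠N ≈ 88.28°
|D| = √(10² + 100²) ≈ 100.5, ∠D ≈ 84.29°
|L| = 50022 / 100.5 ≈ 497.73

498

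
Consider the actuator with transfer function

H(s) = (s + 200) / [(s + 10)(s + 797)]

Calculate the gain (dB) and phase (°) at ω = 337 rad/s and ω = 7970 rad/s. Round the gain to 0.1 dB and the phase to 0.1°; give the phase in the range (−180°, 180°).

At s = jω = j337:
zero (s+200): 200 + j337 → |·| = √(200²+337²) = √153569 ≈ 391.88, ∠ = arctan(337/200) ≈ 59.31°
pole (s+10): 10 + j337 → |·| = √(10²+337²) = √113669 ≈ 337.15, ∠ = arctan(337/10) ≈ 88.30°
pole (s+797): 797 + j337 → |·| = √(797²+337²) = √748778 ≈ 865.32, ∠ = arctan(337/797) ≈ 22.92°
|H| = 1 · 391.88 / 2.9174e+05 ≈ 0.0013433
Gain = 20 log₁₀(0.0013433) ≈ -57.44 dB
∠H = 59.31° − 111.22° = -51.91°

At s = jω = j7970:
zero (s+200): 200 + j7970 → |·| = √(200²+7970²) = √63560900 ≈ 7972.5, ∠ = arctan(7970/200) ≈ 88.56°
pole (s+10): 10 + j7970 → |·| = √(10²+7970²) = √63521000 ≈ 7970, ∠ = arctan(7970/10) ≈ 89.93°
pole (s+797): 797 + j7970 → |·| = √(797²+7970²) = √64156109 ≈ 8009.8, ∠ = arctan(7970/797) ≈ 84.29°
|H| = 1 · 7972.5 / 6.3838e+07 ≈ 0.00012489
Gain = 20 log₁₀(0.00012489) ≈ -78.07 dB
∠H = 88.56° − 174.22° = -85.66°

ω = 337: -57.4 dB, -51.9°; ω = 7970: -78.1 dB, -85.7°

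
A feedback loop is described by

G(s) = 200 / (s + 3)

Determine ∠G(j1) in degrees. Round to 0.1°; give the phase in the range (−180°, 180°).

At s = jω = j1:
pole (s+3): 3 + j1 → |·| = √(3²+1²) = √10 ≈ 3.1623, ∠ = arctan(1/3) ≈ 18.43°
∠G = 0.00° − 18.43° = -18.43°

-18.4°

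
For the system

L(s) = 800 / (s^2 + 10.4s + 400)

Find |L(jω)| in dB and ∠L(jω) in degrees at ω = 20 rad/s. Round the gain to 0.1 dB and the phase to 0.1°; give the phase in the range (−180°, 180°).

11.7 dB, -90.0°

At s = jω = j20:
quadratic: (j20)² + 10.4·j20 + 400 = 0 + j208 → |·| ≈ 208, ∠ ≈ 90.00°
|L| = 800 / 208 ≈ 3.8462
Gain = 20 log₁₀(3.8462) ≈ 11.70 dB
∠L = 0.00° − 90.00° = -90.00°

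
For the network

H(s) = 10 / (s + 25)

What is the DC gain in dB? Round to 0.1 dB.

-8.0 dB

H(0) = 10 / (25) = 0.4
20 log₁₀(0.4) ≈ -7.96 dB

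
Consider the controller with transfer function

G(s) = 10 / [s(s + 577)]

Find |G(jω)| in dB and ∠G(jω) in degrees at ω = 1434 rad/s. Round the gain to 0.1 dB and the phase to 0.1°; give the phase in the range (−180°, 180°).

-106.9 dB, -158.1°

At s = jω = j1434:
pole (s+577): 577 + j1434 → |·| = √(577²+1434²) = √2389285 ≈ 1545.7, ∠ = arctan(1434/577) ≈ 68.08°
pole at origin: |s| = 1434, ∠ = 90.00° (in denominator)
|G| = 10 / 2.2165e+06 ≈ 4.5116e-06
Gain = 20 log₁₀(4.5116e-06) ≈ -106.91 dB
∠G = 0.00° − 158.08° = -158.08°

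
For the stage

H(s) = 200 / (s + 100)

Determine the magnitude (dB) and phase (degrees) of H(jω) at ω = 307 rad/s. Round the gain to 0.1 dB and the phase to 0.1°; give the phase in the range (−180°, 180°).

-4.2 dB, -72.0°

At s = jω = j307:
pole (s+100): 100 + j307 → |·| = √(100²+307²) = √104249 ≈ 322.88, ∠ = arctan(307/100) ≈ 71.96°
|H| = 200 / 322.88 ≈ 0.61943
Gain = 20 log₁₀(0.61943) ≈ -4.16 dB
∠H = 0.00° − 71.96° = -71.96°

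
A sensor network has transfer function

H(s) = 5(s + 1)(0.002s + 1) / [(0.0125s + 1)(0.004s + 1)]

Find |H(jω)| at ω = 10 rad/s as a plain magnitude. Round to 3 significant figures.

At ω = 10 rad/s:
zero (1 + j10·1) = 1 + j10 → |·| ≈ 10.05, ∠ ≈ 84.29°
zero (1 + j10·0.002) = 1 + j0.02 → |·| ≈ 1.0002, ∠ ≈ 1.15°
pole (1 + j10·0.0125) = 1 + j0.125 → |·| ≈ 1.0078, ∠ ≈ 7.13°
pole (1 + j10·0.004) = 1 + j0.04 → |·| ≈ 1.0008, ∠ ≈ 2.29°
|H| = 5 · 10.05 · 1.0002 / (1.0078 · 1.0008) ≈ 49.831

49.8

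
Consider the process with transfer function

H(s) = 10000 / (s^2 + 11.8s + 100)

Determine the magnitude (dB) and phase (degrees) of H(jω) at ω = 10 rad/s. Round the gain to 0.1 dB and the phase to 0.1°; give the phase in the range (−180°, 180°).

At s = jω = j10:
quadratic: (j10)² + 11.8·j10 + 100 = 0 + j118 → |·| ≈ 118, ∠ ≈ 90.00°
|H| = 10000 / 118 ≈ 84.746
Gain = 20 log₁₀(84.746) ≈ 38.56 dB
∠H = 0.00° − 90.00° = -90.00°

38.6 dB, -90.0°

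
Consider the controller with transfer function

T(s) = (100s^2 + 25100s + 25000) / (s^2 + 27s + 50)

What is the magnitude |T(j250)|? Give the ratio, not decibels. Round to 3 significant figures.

141

Substitute s = j250:
Numerator: 100(j250)^2 + 25100(j250) + 25000 = -6225000 + j6275000
Denominator: (j250)^2 + 27(j250) + 50 = -62450 + j6750
|N| = √(6225000² + 6275000²) ≈ 8.8389e+06, ∠N ≈ 134.77°
|D| = √(62450² + 6750²) ≈ 62814, ∠D ≈ 173.83°
|T| = 8.8389e+06 / 62814 ≈ 140.72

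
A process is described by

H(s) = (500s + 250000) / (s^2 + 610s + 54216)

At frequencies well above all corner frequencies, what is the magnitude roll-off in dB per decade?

Each pole contributes −20 dB/decade at high frequency; each zero contributes +20 dB/decade.
Net: 1 zero(s) − 2 pole(s) → -20 dB/decade.

-20 dB/decade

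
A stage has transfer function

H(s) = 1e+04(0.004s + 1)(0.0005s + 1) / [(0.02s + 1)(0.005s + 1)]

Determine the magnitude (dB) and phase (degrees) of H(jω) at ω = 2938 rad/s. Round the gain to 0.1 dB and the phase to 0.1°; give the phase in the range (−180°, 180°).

At ω = 2938 rad/s:
zero (1 + j2938·0.004) = 1 + j11.752 → |·| ≈ 11.794, ∠ ≈ 85.14°
zero (1 + j2938·0.0005) = 1 + j1.469 → |·| ≈ 1.7771, ∠ ≈ 55.76°
pole (1 + j2938·0.02) = 1 + j58.76 → |·| ≈ 58.769, ∠ ≈ 89.03°
pole (1 + j2938·0.005) = 1 + j14.69 → |·| ≈ 14.724, ∠ ≈ 86.11°
|H| = 1e+04 · 11.794 · 1.7771 / (58.769 · 14.724) ≈ 242.21
Gain = 20 log₁₀(242.21) ≈ 47.68 dB
∠H = (85.14° + 55.76°) − (89.03° + 86.11°) = -34.24°

47.7 dB, -34.2°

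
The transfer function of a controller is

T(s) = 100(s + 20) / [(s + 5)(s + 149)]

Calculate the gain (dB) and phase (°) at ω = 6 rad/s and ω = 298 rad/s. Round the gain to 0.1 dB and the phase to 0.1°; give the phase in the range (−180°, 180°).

At s = jω = j6:
zero (s+20): 20 + j6 → |·| = √(20²+6²) = √436 ≈ 20.881, ∠ = arctan(6/20) ≈ 16.70°
pole (s+5): 5 + j6 → |·| = √(5²+6²) = √61 ≈ 7.8102, ∠ = arctan(6/5) ≈ 50.19°
pole (s+149): 149 + j6 → |·| = √(149²+6²) = √22237 ≈ 149.12, ∠ = arctan(6/149) ≈ 2.31°
|T| = 100 · 20.881 / 1164.7 ≈ 1.7928
Gain = 20 log₁₀(1.7928) ≈ 5.07 dB
∠T = 16.70° − 52.50° = -35.80°

At s = jω = j298:
zero (s+20): 20 + j298 → |·| = √(20²+298²) = √89204 ≈ 298.67, ∠ = arctan(298/20) ≈ 86.16°
pole (s+5): 5 + j298 → |·| = √(5²+298²) = √88829 ≈ 298.04, ∠ = arctan(298/5) ≈ 89.04°
pole (s+149): 149 + j298 → |·| = √(149²+298²) = √111005 ≈ 333.17, ∠ = arctan(298/149) ≈ 63.43°
|T| = 100 · 298.67 / 99298 ≈ 0.30078
Gain = 20 log₁₀(0.30078) ≈ -10.44 dB
∠T = 86.16° − 152.47° = -66.31°

ω = 6: 5.1 dB, -35.8°; ω = 298: -10.4 dB, -66.3°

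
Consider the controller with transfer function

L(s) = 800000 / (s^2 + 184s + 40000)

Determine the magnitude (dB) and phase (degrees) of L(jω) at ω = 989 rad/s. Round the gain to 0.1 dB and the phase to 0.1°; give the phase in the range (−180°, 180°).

-1.5 dB, -169.0°

At s = jω = j989:
quadratic: (j989)² + 184·j989 + 40000 = -938121 + j181976 → |·| ≈ 9.5561e+05, ∠ ≈ 169.02°
|L| = 800000 / 9.5561e+05 ≈ 0.83716
Gain = 20 log₁₀(0.83716) ≈ -1.54 dB
∠L = 0.00° − 169.02° = -169.02°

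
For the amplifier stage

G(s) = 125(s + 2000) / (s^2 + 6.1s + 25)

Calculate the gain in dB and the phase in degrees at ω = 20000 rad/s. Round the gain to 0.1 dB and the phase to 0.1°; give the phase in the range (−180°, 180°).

-44.0 dB, -95.7°

At s = jω = j20000:
zero (s+2000): 2000 + j20000 → |·| = √(2000²+20000²) = √404000000 ≈ 20100, ∠ = arctan(20000/2000) ≈ 84.29°
quadratic: (j20000)² + 6.1·j20000 + 25 = -399999975 + j122000 → |·| ≈ 4e+08, ∠ ≈ 179.98°
|G| = 125 · 20100 / 4e+08 ≈ 0.0062813
Gain = 20 log₁₀(0.0062813) ≈ -44.04 dB
∠G = 84.29° − 179.98° = -95.69°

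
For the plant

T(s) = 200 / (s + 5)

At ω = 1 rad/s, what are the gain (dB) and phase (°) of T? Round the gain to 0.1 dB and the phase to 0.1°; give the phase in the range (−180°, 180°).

Substitute s = j1:
Numerator: 200 = 200 + j0
Denominator: (j1) + 5 = 5 + j1
|N| = √(200² + 0²) ≈ 200, ∠N ≈ 0.00°
|D| = √(5² + 1²) ≈ 5.099, ∠D ≈ 11.31°
|T| = 200 / 5.099 ≈ 39.223
Gain = 20 log₁₀(39.223) ≈ 31.87 dB
∠T = 0.00° − 11.31° = -11.31°

31.9 dB, -11.3°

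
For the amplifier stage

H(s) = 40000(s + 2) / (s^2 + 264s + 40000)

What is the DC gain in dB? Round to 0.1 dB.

H(0) = 40000·2 / 40000 = 2
20 log₁₀(2) ≈ 6.02 dB

6.0 dB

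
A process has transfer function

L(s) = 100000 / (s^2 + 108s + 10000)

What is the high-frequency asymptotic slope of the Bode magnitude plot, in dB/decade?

Each pole contributes −20 dB/decade at high frequency; each zero contributes +20 dB/decade.
Net: 0 zero(s) − 2 pole(s) → -40 dB/decade.

-40 dB/decade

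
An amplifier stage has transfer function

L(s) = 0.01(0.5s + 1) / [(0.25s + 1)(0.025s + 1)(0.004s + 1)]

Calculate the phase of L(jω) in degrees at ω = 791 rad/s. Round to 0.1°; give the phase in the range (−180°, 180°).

-159.4°

At ω = 791 rad/s:
zero (1 + j791·0.5) = 1 + j395.5 → |·| ≈ 395.5, ∠ ≈ 89.86°
pole (1 + j791·0.25) = 1 + j197.75 → |·| ≈ 197.75, ∠ ≈ 89.71°
pole (1 + j791·0.025) = 1 + j19.775 → |·| ≈ 19.8, ∠ ≈ 87.11°
pole (1 + j791·0.004) = 1 + j3.164 → |·| ≈ 3.3183, ∠ ≈ 72.46°
∠L = (89.86°) − (89.71° + 87.11° + 72.46°) = -159.42°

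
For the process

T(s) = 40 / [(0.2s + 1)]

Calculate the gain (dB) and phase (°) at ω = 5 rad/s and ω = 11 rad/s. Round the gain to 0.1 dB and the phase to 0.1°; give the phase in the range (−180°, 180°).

At ω = 5 rad/s:
pole (1 + j5·0.2) = 1 + j1 → |·| ≈ 1.4142, ∠ ≈ 45.00°
|T| = 40 · 1 / (1.4142) ≈ 28.285
Gain = 20 log₁₀(28.285) ≈ 29.03 dB
∠T = (0°) − (45.00°) = -45.00°

At ω = 11 rad/s:
pole (1 + j11·0.2) = 1 + j2.2 → |·| ≈ 2.4166, ∠ ≈ 65.56°
|T| = 40 · 1 / (2.4166) ≈ 16.552
Gain = 20 log₁₀(16.552) ≈ 24.38 dB
∠T = (0°) − (65.56°) = -65.56°

ω = 5: 29.0 dB, -45.0°; ω = 11: 24.4 dB, -65.6°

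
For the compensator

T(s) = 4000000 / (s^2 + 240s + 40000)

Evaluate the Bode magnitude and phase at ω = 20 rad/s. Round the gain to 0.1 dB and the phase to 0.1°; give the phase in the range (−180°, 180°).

40.0 dB, -6.9°

At s = jω = j20:
quadratic: (j20)² + 240·j20 + 40000 = 39600 + j4800 → |·| ≈ 39890, ∠ ≈ 6.91°
|T| = 4000000 / 39890 ≈ 100.28
Gain = 20 log₁₀(100.28) ≈ 40.02 dB
∠T = 0.00° − 6.91° = -6.91°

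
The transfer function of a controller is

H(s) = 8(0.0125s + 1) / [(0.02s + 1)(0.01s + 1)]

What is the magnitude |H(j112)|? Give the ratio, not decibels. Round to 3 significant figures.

3.74

At ω = 112 rad/s:
zero (1 + j112·0.0125) = 1 + j1.4 → |·| ≈ 1.7205, ∠ ≈ 54.46°
pole (1 + j112·0.02) = 1 + j2.24 → |·| ≈ 2.4531, ∠ ≈ 65.94°
pole (1 + j112·0.01) = 1 + j1.12 → |·| ≈ 1.5015, ∠ ≈ 48.24°
|H| = 8 · 1.7205 / (2.4531 · 1.5015) ≈ 3.7368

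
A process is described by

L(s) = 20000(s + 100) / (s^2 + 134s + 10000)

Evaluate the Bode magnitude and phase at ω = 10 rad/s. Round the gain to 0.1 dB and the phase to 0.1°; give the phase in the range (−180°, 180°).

At s = jω = j10:
zero (s+100): 100 + j10 → |·| = √(100²+10²) = √10100 ≈ 100.5, ∠ = arctan(10/100) ≈ 5.71°
quadratic: (j10)² + 134·j10 + 10000 = 9900 + j1340 → |·| ≈ 9990.3, ∠ ≈ 7.71°
|L| = 20000 · 100.5 / 9990.3 ≈ 201.2
Gain = 20 log₁₀(201.2) ≈ 46.07 dB
∠L = 5.71° − 7.71° = -2.00°

46.1 dB, -2.0°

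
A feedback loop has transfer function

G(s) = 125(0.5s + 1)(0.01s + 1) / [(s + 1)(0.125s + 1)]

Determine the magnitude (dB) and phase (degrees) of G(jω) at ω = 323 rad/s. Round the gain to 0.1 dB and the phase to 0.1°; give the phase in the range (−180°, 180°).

At ω = 323 rad/s:
zero (1 + j323·0.5) = 1 + j161.5 → |·| ≈ 161.5, ∠ ≈ 89.65°
zero (1 + j323·0.01) = 1 + j3.23 → |·| ≈ 3.3813, ∠ ≈ 72.80°
pole (1 + j323·1) = 1 + j323 → |·| ≈ 323, ∠ ≈ 89.82°
pole (1 + j323·0.125) = 1 + j40.375 → |·| ≈ 40.387, ∠ ≈ 88.58°
|G| = 125 · 161.5 · 3.3813 / (323 · 40.387) ≈ 5.2327
Gain = 20 log₁₀(5.2327) ≈ 14.37 dB
∠G = (89.65° + 72.80°) − (89.82° + 88.58°) = -15.95°

14.4 dB, -16.0°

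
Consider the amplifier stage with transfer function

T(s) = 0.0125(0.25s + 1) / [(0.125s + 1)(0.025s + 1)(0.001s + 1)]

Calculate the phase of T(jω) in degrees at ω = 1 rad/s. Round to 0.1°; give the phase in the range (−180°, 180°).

5.4°

At ω = 1 rad/s:
zero (1 + j1·0.25) = 1 + j0.25 → |·| ≈ 1.0308, ∠ ≈ 14.04°
pole (1 + j1·0.125) = 1 + j0.125 → |·| ≈ 1.0078, ∠ ≈ 7.13°
pole (1 + j1·0.025) = 1 + j0.025 → |·| ≈ 1.0003, ∠ ≈ 1.43°
pole (1 + j1·0.001) = 1 + j0.001 → |·| ≈ 1, ∠ ≈ 0.06°
∠T = (14.04°) − (7.13° + 1.43° + 0.06°) = 5.42°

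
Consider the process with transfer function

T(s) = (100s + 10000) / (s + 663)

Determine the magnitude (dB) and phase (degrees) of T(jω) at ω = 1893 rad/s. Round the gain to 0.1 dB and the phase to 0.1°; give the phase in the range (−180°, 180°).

39.5 dB, 16.3°

Substitute s = j1893:
Numerator: 100(j1893) + 10000 = 10000 + j189300
Denominator: (j1893) + 663 = 663 + j1893
|N| = √(10000² + 189300²) ≈ 1.8956e+05, ∠N ≈ 86.98°
|D| = √(663² + 1893²) ≈ 2005.7, ∠D ≈ 70.70°
|T| = 1.8956e+05 / 2005.7 ≈ 94.511
Gain = 20 log₁₀(94.511) ≈ 39.51 dB
∠T = 86.98° − 70.70° = 16.28°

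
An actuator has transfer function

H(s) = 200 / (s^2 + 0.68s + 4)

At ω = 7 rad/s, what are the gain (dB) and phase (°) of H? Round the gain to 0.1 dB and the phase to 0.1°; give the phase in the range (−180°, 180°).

12.9 dB, -174.0°

At s = jω = j7:
quadratic: (j7)² + 0.68·j7 + 4 = -45 + j4.76 → |·| ≈ 45.251, ∠ ≈ 173.96°
|H| = 200 / 45.251 ≈ 4.4198
Gain = 20 log₁₀(4.4198) ≈ 12.91 dB
∠H = 0.00° − 173.96° = -173.96°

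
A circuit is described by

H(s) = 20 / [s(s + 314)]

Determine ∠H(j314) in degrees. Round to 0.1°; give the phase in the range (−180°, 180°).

-135.0°

At s = jω = j314:
pole (s+314): 314 + j314 → |·| = √(314²+314²) = √197192 ≈ 444.06, ∠ = arctan(314/314) ≈ 45.00°
pole at origin: |s| = 314, ∠ = 90.00° (in denominator)
∠H = 0.00° − 135.00° = -135.00°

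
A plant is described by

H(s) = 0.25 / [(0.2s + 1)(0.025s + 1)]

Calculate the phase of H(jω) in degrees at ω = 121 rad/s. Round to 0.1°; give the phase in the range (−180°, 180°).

-159.3°

At ω = 121 rad/s:
pole (1 + j121·0.2) = 1 + j24.2 → |·| ≈ 24.221, ∠ ≈ 87.63°
pole (1 + j121·0.025) = 1 + j3.025 → |·| ≈ 3.186, ∠ ≈ 71.71°
∠H = (0°) − (87.63° + 71.71°) = -159.34°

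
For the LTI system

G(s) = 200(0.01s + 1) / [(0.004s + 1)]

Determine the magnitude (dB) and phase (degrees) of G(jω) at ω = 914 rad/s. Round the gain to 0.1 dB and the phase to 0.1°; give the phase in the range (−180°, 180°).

53.7 dB, 9.1°

At ω = 914 rad/s:
zero (1 + j914·0.01) = 1 + j9.14 → |·| ≈ 9.1945, ∠ ≈ 83.76°
pole (1 + j914·0.004) = 1 + j3.656 → |·| ≈ 3.7903, ∠ ≈ 74.70°
|G| = 200 · 9.1945 / (3.7903) ≈ 485.16
Gain = 20 log₁₀(485.16) ≈ 53.72 dB
∠G = (83.76°) − (74.70°) = 9.06°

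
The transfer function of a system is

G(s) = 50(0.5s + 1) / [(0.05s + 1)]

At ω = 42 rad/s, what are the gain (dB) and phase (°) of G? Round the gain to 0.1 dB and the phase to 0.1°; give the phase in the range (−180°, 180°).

53.1 dB, 22.7°

At ω = 42 rad/s:
zero (1 + j42·0.5) = 1 + j21 → |·| ≈ 21.024, ∠ ≈ 87.27°
pole (1 + j42·0.05) = 1 + j2.1 → |·| ≈ 2.3259, ∠ ≈ 64.54°
|G| = 50 · 21.024 / (2.3259) ≈ 451.95
Gain = 20 log₁₀(451.95) ≈ 53.10 dB
∠G = (87.27°) − (64.54°) = 22.73°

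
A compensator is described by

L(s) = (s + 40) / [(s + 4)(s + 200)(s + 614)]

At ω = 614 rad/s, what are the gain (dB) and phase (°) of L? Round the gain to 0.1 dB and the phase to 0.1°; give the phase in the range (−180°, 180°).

At s = jω = j614:
zero (s+40): 40 + j614 → |·| = √(40²+614²) = √378596 ≈ 615.3, ∠ = arctan(614/40) ≈ 86.27°
pole (s+4): 4 + j614 → |·| = √(4²+614²) = √377012 ≈ 614.01, ∠ = arctan(614/4) ≈ 89.63°
pole (s+200): 200 + j614 → |·| = √(200²+614²) = √416996 ≈ 645.75, ∠ = arctan(614/200) ≈ 71.96°
pole (s+614): 614 + j614 → |·| = √(614²+614²) = √753992 ≈ 868.33, ∠ = arctan(614/614) ≈ 45.00°
|L| = 1 · 615.3 / 3.4429e+08 ≈ 1.7872e-06
Gain = 20 log₁₀(1.7872e-06) ≈ -114.96 dB
∠L = 86.27° − 206.59° = -120.32°

-115.0 dB, -120.3°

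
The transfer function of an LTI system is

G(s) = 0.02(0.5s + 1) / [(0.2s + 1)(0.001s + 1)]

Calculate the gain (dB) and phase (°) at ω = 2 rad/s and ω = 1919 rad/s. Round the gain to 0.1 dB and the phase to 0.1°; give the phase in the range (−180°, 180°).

At ω = 2 rad/s:
zero (1 + j2·0.5) = 1 + j1 → |·| ≈ 1.4142, ∠ ≈ 45.00°
pole (1 + j2·0.2) = 1 + j0.4 → |·| ≈ 1.077, ∠ ≈ 21.80°
pole (1 + j2·0.001) = 1 + j0.002 → |·| ≈ 1, ∠ ≈ 0.11°
|G| = 0.02 · 1.4142 / (1.077 · 1) ≈ 0.026262
Gain = 20 log₁₀(0.026262) ≈ -31.61 dB
∠G = (45.00°) − (21.80° + 0.11°) = 23.09°

At ω = 1919 rad/s:
zero (1 + j1919·0.5) = 1 + j959.5 → |·| ≈ 959.5, ∠ ≈ 89.94°
pole (1 + j1919·0.2) = 1 + j383.8 → |·| ≈ 383.8, ∠ ≈ 89.85°
pole (1 + j1919·0.001) = 1 + j1.919 → |·| ≈ 2.1639, ∠ ≈ 62.48°
|G| = 0.02 · 959.5 / (383.8 · 2.1639) ≈ 0.023106
Gain = 20 log₁₀(0.023106) ≈ -32.73 dB
∠G = (89.94°) − (89.85° + 62.48°) = -62.39°

ω = 2: -31.6 dB, 23.1°; ω = 1919: -32.7 dB, -62.4°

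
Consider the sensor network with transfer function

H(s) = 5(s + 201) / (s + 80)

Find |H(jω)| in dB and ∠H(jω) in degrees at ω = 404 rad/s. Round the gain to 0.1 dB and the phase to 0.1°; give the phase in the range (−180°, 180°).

At s = jω = j404:
zero (s+201): 201 + j404 → |·| = √(201²+404²) = √203617 ≈ 451.24, ∠ = arctan(404/201) ≈ 63.55°
pole (s+80): 80 + j404 → |·| = √(80²+404²) = √169616 ≈ 411.84, ∠ = arctan(404/80) ≈ 78.80°
|H| = 5 · 451.24 / 411.84 ≈ 5.4783
Gain = 20 log₁₀(5.4783) ≈ 14.77 dB
∠H = 63.55° − 78.80° = -15.25°

14.8 dB, -15.3°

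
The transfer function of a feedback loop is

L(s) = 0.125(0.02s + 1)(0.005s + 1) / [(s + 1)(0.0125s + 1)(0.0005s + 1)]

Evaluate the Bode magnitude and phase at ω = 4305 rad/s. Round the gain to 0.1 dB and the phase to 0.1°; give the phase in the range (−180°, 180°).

-67.5 dB, -67.3°

At ω = 4305 rad/s:
zero (1 + j4305·0.02) = 1 + j86.1 → |·| ≈ 86.106, ∠ ≈ 89.33°
zero (1 + j4305·0.005) = 1 + j21.525 → |·| ≈ 21.548, ∠ ≈ 87.34°
pole (1 + j4305·1) = 1 + j4305 → |·| ≈ 4305, ∠ ≈ 89.99°
pole (1 + j4305·0.0125) = 1 + j53.8125 → |·| ≈ 53.822, ∠ ≈ 88.94°
pole (1 + j4305·0.0005) = 1 + j2.1525 → |·| ≈ 2.3734, ∠ ≈ 65.08°
|L| = 0.125 · 86.106 · 21.548 / (4305 · 53.822 · 2.3734) ≈ 0.00042174
Gain = 20 log₁₀(0.00042174) ≈ -67.50 dB
∠L = (89.33° + 87.34°) − (89.99° + 88.94° + 65.08°) = -67.34°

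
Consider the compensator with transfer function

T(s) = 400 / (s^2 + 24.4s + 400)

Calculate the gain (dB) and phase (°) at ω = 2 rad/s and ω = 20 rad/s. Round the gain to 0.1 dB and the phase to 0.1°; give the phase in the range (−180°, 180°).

At s = jω = j2:
quadratic: (j2)² + 24.4·j2 + 400 = 396 + j48.8 → |·| ≈ 399, ∠ ≈ 7.03°
|T| = 400 / 399 ≈ 1.0025
Gain = 20 log₁₀(1.0025) ≈ 0.02 dB
∠T = 0.00° − 7.03° = -7.03°

At s = jω = j20:
quadratic: (j20)² + 24.4·j20 + 400 = 0 + j488 → |·| ≈ 488, ∠ ≈ 90.00°
|T| = 400 / 488 ≈ 0.81967
Gain = 20 log₁₀(0.81967) ≈ -1.73 dB
∠T = 0.00° − 90.00° = -90.00°

ω = 2: 0.0 dB, -7.0°; ω = 20: -1.7 dB, -90.0°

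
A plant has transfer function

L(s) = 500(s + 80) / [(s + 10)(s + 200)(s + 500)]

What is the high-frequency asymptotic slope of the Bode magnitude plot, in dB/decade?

Each pole contributes −20 dB/decade at high frequency; each zero contributes +20 dB/decade.
Net: 1 zero(s) − 3 pole(s) → -40 dB/decade.

-40 dB/decade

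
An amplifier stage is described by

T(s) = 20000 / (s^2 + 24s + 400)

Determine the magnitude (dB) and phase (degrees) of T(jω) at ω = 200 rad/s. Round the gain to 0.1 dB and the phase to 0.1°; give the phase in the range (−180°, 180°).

At s = jω = j200:
quadratic: (j200)² + 24·j200 + 400 = -39600 + j4800 → |·| ≈ 39890, ∠ ≈ 173.09°
|T| = 20000 / 39890 ≈ 0.50138
Gain = 20 log₁₀(0.50138) ≈ -6.00 dB
∠T = 0.00° − 173.09° = -173.09°

-6.0 dB, -173.1°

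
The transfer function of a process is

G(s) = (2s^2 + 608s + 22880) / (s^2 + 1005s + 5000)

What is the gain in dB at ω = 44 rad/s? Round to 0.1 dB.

Substitute s = j44:
Numerator: 2(j44)^2 + 608(j44) + 22880 = 19008 + j26752
Denominator: (j44)^2 + 1005(j44) + 5000 = 3064 + j44220
|N| = √(19008² + 26752²) ≈ 32817, ∠N ≈ 54.61°
|D| = √(3064² + 44220²) ≈ 44326, ∠D ≈ 86.04°
|G| = 32817 / 44326 ≈ 0.74036
Gain = 20 log₁₀(0.74036) ≈ -2.61 dB

-2.6 dB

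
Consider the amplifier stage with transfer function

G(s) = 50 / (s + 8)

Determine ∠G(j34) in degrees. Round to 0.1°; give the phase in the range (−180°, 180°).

-76.8°

At s = jω = j34:
pole (s+8): 8 + j34 → |·| = √(8²+34²) = √1220 ≈ 34.928, ∠ = arctan(34/8) ≈ 76.76°
∠G = 0.00° − 76.76° = -76.76°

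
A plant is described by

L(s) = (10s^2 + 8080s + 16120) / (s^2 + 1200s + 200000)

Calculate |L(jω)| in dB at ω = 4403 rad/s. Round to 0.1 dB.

19.9 dB

Substitute s = j4403:
Numerator: 10(j4403)^2 + 8080(j4403) + 16120 = -193847970 + j35576240
Denominator: (j4403)^2 + 1200(j4403) + 200000 = -19186409 + j5283600
|N| = √(193847970² + 35576240²) ≈ 1.9709e+08, ∠N ≈ 169.60°
|D| = √(19186409² + 5283600²) ≈ 1.9901e+07, ∠D ≈ 164.60°
|L| = 1.9709e+08 / 1.9901e+07 ≈ 9.9035
Gain = 20 log₁₀(9.9035) ≈ 19.92 dB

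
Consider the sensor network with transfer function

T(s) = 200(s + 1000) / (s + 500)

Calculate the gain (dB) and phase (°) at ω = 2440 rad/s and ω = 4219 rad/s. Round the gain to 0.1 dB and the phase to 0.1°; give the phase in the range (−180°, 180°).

At s = jω = j2440:
zero (s+1000): 1000 + j2440 → |·| = √(1000²+2440²) = √6953600 ≈ 2637, ∠ = arctan(2440/1000) ≈ 67.71°
pole (s+500): 500 + j2440 → |·| = √(500²+2440²) = √6203600 ≈ 2490.7, ∠ = arctan(2440/500) ≈ 78.42°
|T| = 200 · 2637 / 2490.7 ≈ 211.75
Gain = 20 log₁₀(211.75) ≈ 46.52 dB
∠T = 67.71° − 78.42° = -10.71°

At s = jω = j4219:
zero (s+1000): 1000 + j4219 → |·| = √(1000²+4219²) = √18799961 ≈ 4335.9, ∠ = arctan(4219/1000) ≈ 76.67°
pole (s+500): 500 + j4219 → |·| = √(500²+4219²) = √18049961 ≈ 4248.5, ∠ = arctan(4219/500) ≈ 83.24°
|T| = 200 · 4335.9 / 4248.5 ≈ 204.11
Gain = 20 log₁₀(204.11) ≈ 46.20 dB
∠T = 76.67° − 83.24° = -6.57°

ω = 2440: 46.5 dB, -10.7°; ω = 4219: 46.2 dB, -6.6°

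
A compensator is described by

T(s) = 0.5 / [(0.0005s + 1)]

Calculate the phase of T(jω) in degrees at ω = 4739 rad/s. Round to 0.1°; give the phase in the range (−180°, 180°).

At ω = 4739 rad/s:
pole (1 + j4739·0.0005) = 1 + j2.3695 → |·| ≈ 2.5719, ∠ ≈ 67.12°
∠T = (0°) − (67.12°) = -67.12°

-67.1°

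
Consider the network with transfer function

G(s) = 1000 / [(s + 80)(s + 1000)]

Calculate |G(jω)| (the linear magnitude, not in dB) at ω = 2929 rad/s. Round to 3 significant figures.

At s = jω = j2929:
pole (s+80): 80 + j2929 → |·| = √(80²+2929²) = √8585441 ≈ 2930.1, ∠ = arctan(2929/80) ≈ 88.44°
pole (s+1000): 1000 + j2929 → |·| = √(1000²+2929²) = √9579041 ≈ 3095, ∠ = arctan(2929/1000) ≈ 71.15°
|G| = 1000 / 9.0687e+06 ≈ 0.00011027

0.000110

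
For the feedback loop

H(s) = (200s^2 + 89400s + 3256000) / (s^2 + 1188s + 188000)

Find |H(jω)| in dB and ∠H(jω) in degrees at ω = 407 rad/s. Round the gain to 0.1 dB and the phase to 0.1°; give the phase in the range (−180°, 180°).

39.8 dB, 42.0°

Substitute s = j407:
Numerator: 200(j407)^2 + 89400(j407) + 3256000 = -29873800 + j36385800
Denominator: (j407)^2 + 1188(j407) + 188000 = 22351 + j483516
|N| = √(29873800² + 36385800²) ≈ 4.7078e+07, ∠N ≈ 129.39°
|D| = √(22351² + 483516²) ≈ 4.8403e+05, ∠D ≈ 87.35°
|H| = 4.7078e+07 / 4.8403e+05 ≈ 97.263
Gain = 20 log₁₀(97.263) ≈ 39.76 dB
∠H = 129.39° − 87.35° = 42.04°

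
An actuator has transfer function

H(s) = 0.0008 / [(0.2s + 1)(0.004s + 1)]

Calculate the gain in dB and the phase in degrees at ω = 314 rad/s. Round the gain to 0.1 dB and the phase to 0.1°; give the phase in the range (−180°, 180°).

-102.0 dB, -140.6°

At ω = 314 rad/s:
pole (1 + j314·0.2) = 1 + j62.8 → |·| ≈ 62.808, ∠ ≈ 89.09°
pole (1 + j314·0.004) = 1 + j1.256 → |·| ≈ 1.6055, ∠ ≈ 51.47°
|H| = 0.0008 · 1 / (62.808 · 1.6055) ≈ 7.9335e-06
Gain = 20 log₁₀(7.9335e-06) ≈ -102.01 dB
∠H = (0°) − (89.09° + 51.47°) = -140.56°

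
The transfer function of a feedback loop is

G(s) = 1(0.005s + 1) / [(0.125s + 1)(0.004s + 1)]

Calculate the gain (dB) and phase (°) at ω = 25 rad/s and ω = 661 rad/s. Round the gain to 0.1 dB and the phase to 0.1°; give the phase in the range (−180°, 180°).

At ω = 25 rad/s:
zero (1 + j25·0.005) = 1 + j0.125 → |·| ≈ 1.0078, ∠ ≈ 7.13°
pole (1 + j25·0.125) = 1 + j3.125 → |·| ≈ 3.2811, ∠ ≈ 72.26°
pole (1 + j25·0.004) = 1 + j0.1 → |·| ≈ 1.005, ∠ ≈ 5.71°
|G| = 1 · 1.0078 / (3.2811 · 1.005) ≈ 0.30562
Gain = 20 log₁₀(0.30562) ≈ -10.30 dB
∠G = (7.13°) − (72.26° + 5.71°) = -70.84°

At ω = 661 rad/s:
zero (1 + j661·0.005) = 1 + j3.305 → |·| ≈ 3.453, ∠ ≈ 73.17°
pole (1 + j661·0.125) = 1 + j82.625 → |·| ≈ 82.631, ∠ ≈ 89.31°
pole (1 + j661·0.004) = 1 + j2.644 → |·| ≈ 2.8268, ∠ ≈ 69.28°
|G| = 1 · 3.453 / (82.631 · 2.8268) ≈ 0.014783
Gain = 20 log₁₀(0.014783) ≈ -36.60 dB
∠G = (73.17°) − (89.31° + 69.28°) = -85.42°

ω = 25: -10.3 dB, -70.8°; ω = 661: -36.6 dB, -85.4°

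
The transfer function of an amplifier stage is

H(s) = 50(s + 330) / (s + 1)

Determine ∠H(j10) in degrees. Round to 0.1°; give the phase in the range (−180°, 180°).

At s = jω = j10:
zero (s+330): 330 + j10 → |·| = √(330²+10²) = √109000 ≈ 330.15, ∠ = arctan(10/330) ≈ 1.74°
pole (s+1): 1 + j10 → |·| = √(1²+10²) = √101 ≈ 10.05, ∠ = arctan(10/1) ≈ 84.29°
∠H = 1.74° − 84.29° = -82.55°

-82.6°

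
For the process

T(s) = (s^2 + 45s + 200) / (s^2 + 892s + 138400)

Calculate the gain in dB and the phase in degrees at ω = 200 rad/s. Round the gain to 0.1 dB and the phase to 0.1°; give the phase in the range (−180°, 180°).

-14.0 dB, 106.1°

Substitute s = j200:
Numerator: (j200)^2 + 45(j200) + 200 = -39800 + j9000
Denominator: (j200)^2 + 892(j200) + 138400 = 98400 + j178400
|N| = √(39800² + 9000²) ≈ 40805, ∠N ≈ 167.26°
|D| = √(98400² + 178400²) ≈ 2.0374e+05, ∠D ≈ 61.12°
|T| = 40805 / 2.0374e+05 ≈ 0.20028
Gain = 20 log₁₀(0.20028) ≈ -13.97 dB
∠T = 167.26° − 61.12° = 106.14°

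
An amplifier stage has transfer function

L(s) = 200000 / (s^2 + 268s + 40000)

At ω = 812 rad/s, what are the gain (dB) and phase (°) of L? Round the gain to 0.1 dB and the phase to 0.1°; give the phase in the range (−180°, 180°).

At s = jω = j812:
quadratic: (j812)² + 268·j812 + 40000 = -619344 + j217616 → |·| ≈ 6.5646e+05, ∠ ≈ 160.64°
|L| = 200000 / 6.5646e+05 ≈ 0.30466
Gain = 20 log₁₀(0.30466) ≈ -10.32 dB
∠L = 0.00° − 160.64° = -160.64°

-10.3 dB, -160.6°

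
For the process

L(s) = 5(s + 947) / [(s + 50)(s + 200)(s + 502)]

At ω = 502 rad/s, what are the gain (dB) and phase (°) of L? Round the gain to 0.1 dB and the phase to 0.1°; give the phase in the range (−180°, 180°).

At s = jω = j502:
zero (s+947): 947 + j502 → |·| = √(947²+502²) = √1148813 ≈ 1071.8, ∠ = arctan(502/947) ≈ 27.93°
pole (s+50): 50 + j502 → |·| = √(50²+502²) = √254504 ≈ 504.48, ∠ = arctan(502/50) ≈ 84.31°
pole (s+200): 200 + j502 → |·| = √(200²+502²) = √292004 ≈ 540.37, ∠ = arctan(502/200) ≈ 68.28°
pole (s+502): 502 + j502 → |·| = √(502²+502²) = √504008 ≈ 709.94, ∠ = arctan(502/502) ≈ 45.00°
|L| = 5 · 1071.8 / 1.9353e+08 ≈ 2.7691e-05
Gain = 20 log₁₀(2.7691e-05) ≈ -91.15 dB
∠L = 27.93° − 197.59° = -169.66°

-91.2 dB, -169.7°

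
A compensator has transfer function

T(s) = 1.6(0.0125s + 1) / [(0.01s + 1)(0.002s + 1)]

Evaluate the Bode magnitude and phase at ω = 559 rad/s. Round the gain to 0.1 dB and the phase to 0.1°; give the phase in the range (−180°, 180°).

2.5 dB, -46.2°

At ω = 559 rad/s:
zero (1 + j559·0.0125) = 1 + j6.9875 → |·| ≈ 7.0587, ∠ ≈ 81.86°
pole (1 + j559·0.01) = 1 + j5.59 → |·| ≈ 5.6787, ∠ ≈ 79.86°
pole (1 + j559·0.002) = 1 + j1.118 → |·| ≈ 1.5, ∠ ≈ 48.19°
|T| = 1.6 · 7.0587 / (5.6787 · 1.5) ≈ 1.3259
Gain = 20 log₁₀(1.3259) ≈ 2.45 dB
∠T = (81.86°) − (79.86° + 48.19°) = -46.19°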